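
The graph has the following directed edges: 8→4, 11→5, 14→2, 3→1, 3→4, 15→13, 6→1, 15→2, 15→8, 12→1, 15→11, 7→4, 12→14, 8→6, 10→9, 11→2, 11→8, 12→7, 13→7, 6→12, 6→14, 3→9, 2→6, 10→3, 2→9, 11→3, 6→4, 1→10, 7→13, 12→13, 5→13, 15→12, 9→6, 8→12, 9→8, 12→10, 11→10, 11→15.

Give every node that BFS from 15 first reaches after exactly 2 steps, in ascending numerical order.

1, 3, 4, 5, 6, 7, 9, 10, 14

Level 0: 15
Level 1: 2, 8, 11, 12, 13
Level 2: 1, 3, 4, 5, 6, 7, 9, 10, 14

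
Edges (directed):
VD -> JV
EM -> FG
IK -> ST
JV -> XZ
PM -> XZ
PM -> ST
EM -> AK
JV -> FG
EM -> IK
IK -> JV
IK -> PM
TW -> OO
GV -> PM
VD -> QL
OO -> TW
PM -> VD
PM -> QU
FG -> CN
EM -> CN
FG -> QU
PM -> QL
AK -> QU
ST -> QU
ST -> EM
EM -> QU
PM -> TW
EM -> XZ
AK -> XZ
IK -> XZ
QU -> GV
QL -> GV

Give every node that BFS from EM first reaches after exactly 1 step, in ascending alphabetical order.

AK, CN, FG, IK, QU, XZ

Level 0: EM
Level 1: AK, CN, FG, IK, QU, XZ
Level 2: GV, JV, PM, ST
Level 3: QL, TW, VD
Level 4: OO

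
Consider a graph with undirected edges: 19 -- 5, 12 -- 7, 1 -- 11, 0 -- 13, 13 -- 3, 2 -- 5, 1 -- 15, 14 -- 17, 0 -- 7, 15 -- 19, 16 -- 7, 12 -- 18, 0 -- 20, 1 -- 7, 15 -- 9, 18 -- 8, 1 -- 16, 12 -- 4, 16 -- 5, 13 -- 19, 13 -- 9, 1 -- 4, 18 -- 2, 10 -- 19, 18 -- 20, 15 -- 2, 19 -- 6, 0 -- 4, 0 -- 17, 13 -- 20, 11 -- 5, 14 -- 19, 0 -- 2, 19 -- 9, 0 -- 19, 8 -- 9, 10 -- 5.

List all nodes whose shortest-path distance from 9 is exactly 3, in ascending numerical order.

4, 7, 11, 12, 16, 17

Level 0: 9
Level 1: 8, 13, 15, 19
Level 2: 0, 1, 2, 3, 5, 6, 10, 14, 18, 20
Level 3: 4, 7, 11, 12, 16, 17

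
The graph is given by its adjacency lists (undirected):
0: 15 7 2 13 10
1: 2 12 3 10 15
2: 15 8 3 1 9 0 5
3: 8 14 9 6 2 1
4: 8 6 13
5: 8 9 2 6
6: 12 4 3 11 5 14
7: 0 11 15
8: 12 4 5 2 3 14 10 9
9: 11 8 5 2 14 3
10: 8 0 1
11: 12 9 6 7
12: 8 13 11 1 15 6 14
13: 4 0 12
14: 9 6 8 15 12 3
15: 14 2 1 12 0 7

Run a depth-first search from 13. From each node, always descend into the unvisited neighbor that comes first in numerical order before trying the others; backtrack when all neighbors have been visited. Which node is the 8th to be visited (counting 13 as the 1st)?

Visit 13
13 → 0
0 → 2
2 → 1
1 → 3
3 → 6
6 → 4
4 → 8
8 → 5
5 → 9
9 → 11
11 → 7
7 → 15
15 → 12
12 → 14
8 → 10

Visit order: 13, 0, 2, 1, 3, 6, 4, 8, 5, 9, 11, 7, 15, 12, 14, 10

8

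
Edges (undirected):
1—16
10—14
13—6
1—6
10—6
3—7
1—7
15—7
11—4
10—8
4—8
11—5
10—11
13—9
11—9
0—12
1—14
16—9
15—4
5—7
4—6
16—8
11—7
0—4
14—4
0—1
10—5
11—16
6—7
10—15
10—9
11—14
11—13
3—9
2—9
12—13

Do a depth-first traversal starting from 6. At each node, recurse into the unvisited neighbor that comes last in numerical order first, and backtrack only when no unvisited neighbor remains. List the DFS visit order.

6 → 13 → 12 → 0 → 4 → 15 → 10 → 14 → 11 → 16 → 9 → 3 → 7 → 5 → 1 → 2 → 8

Visit 6
6 → 13
13 → 12
12 → 0
0 → 4
4 → 15
15 → 10
10 → 14
14 → 11
11 → 16
16 → 9
9 → 3
3 → 7
7 → 5
7 → 1
9 → 2
16 → 8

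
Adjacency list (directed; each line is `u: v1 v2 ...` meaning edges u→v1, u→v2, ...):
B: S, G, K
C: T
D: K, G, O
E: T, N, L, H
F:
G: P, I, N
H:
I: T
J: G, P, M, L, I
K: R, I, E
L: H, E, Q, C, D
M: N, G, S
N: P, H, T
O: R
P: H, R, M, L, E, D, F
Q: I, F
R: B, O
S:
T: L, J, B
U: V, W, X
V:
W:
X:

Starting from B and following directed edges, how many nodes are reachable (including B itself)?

19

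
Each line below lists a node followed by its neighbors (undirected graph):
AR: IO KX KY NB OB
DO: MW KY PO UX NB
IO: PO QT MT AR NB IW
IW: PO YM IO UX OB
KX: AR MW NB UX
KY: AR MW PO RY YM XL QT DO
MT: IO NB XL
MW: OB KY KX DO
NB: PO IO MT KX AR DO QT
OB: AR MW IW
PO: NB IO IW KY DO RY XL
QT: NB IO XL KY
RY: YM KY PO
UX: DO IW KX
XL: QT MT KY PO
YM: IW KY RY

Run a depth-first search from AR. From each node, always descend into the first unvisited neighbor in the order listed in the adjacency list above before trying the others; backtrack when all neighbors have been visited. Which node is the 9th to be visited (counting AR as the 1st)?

MW

Visit AR
AR → IO
IO → PO
PO → NB
NB → MT
MT → XL
XL → QT
QT → KY
KY → MW
MW → OB
OB → IW
IW → YM
YM → RY
IW → UX
UX → DO
UX → KX

Visit order: AR, IO, PO, NB, MT, XL, QT, KY, MW, OB, IW, YM, RY, UX, DO, KX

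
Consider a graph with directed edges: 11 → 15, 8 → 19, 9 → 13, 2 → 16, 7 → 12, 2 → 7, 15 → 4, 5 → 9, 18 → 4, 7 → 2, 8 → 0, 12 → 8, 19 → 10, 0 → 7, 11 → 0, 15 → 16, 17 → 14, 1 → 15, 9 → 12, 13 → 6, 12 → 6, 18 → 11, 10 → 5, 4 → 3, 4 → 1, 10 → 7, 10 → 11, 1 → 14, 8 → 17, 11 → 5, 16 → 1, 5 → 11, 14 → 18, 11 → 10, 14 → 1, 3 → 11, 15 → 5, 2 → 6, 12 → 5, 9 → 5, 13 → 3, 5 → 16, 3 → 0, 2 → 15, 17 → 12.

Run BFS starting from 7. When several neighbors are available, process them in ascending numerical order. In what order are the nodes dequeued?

7 2 12 6 15 16 5 8 4 1 9 11 0 17 19 3 14 13 10 18

Visit 7; enqueue 2, 12 → queue [2, 12]
Visit 2; enqueue 6, 15, 16 → queue [12, 6, 15, 16]
Visit 12; enqueue 5, 8 → queue [6, 15, 16, 5, 8]
Visit 6 → queue [15, 16, 5, 8]
Visit 15; enqueue 4 → queue [16, 5, 8, 4]
Visit 16; enqueue 1 → queue [5, 8, 4, 1]
Visit 5; enqueue 9, 11 → queue [8, 4, 1, 9, 11]
Visit 8; enqueue 0, 17, 19 → queue [4, 1, 9, 11, 0, 17, 19]
Visit 4; enqueue 3 → queue [1, 9, 11, 0, 17, 19, 3]
Visit 1; enqueue 14 → queue [9, 11, 0, 17, 19, 3, 14]
Visit 9; enqueue 13 → queue [11, 0, 17, 19, 3, 14, 13]
Visit 11; enqueue 10 → queue [0, 17, 19, 3, 14, 13, 10]
Visit 0 → queue [17, 19, 3, 14, 13, 10]
Visit 17 → queue [19, 3, 14, 13, 10]
Visit 19 → queue [3, 14, 13, 10]
Visit 3 → queue [14, 13, 10]
Visit 14; enqueue 18 → queue [13, 10, 18]
Visit 13 → queue [10, 18]
Visit 10 → queue [18]
Visit 18 → queue []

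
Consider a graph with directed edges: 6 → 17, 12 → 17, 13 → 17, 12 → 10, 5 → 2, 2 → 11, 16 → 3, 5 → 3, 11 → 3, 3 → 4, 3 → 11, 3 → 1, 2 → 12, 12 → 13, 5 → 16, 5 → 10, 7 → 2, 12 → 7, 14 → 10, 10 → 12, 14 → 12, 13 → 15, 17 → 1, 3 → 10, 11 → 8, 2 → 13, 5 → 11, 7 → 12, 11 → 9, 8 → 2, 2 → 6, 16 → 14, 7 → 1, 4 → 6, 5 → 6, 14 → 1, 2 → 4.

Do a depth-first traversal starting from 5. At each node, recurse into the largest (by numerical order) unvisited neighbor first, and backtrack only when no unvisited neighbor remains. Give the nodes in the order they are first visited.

5, 16, 14, 12, 17, 1, 13, 15, 10, 7, 2, 11, 9, 8, 3, 4, 6

Visit 5
5 → 16
16 → 14
14 → 12
12 → 17
17 → 1
12 → 13
13 → 15
12 → 10
12 → 7
7 → 2
2 → 11
11 → 9
11 → 8
11 → 3
3 → 4
4 → 6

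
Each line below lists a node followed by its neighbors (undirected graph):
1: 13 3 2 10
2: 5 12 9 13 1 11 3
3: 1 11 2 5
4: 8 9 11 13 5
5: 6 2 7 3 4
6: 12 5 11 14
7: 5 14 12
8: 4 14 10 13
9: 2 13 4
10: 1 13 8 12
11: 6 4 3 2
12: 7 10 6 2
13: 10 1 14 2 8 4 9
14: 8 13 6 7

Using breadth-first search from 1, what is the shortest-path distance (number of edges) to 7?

Level 0: 1
Level 1: 2, 3, 10, 13
Level 2: 4, 5, 8, 9, 11, 12, 14
Level 3: 6, 7
7 first appears at level 3.

3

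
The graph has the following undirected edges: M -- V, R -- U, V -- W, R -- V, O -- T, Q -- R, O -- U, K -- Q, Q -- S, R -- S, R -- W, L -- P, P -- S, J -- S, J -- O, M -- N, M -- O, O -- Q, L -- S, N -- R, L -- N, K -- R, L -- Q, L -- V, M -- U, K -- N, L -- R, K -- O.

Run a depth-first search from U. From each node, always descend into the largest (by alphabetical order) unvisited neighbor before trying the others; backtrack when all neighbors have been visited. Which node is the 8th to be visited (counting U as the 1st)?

Visit U
U → R
R → W
W → V
V → M
M → O
O → T
O → Q
Q → S
S → P
P → L
L → N
N → K
S → J

Visit order: U, R, W, V, M, O, T, Q, S, P, L, N, K, J

Q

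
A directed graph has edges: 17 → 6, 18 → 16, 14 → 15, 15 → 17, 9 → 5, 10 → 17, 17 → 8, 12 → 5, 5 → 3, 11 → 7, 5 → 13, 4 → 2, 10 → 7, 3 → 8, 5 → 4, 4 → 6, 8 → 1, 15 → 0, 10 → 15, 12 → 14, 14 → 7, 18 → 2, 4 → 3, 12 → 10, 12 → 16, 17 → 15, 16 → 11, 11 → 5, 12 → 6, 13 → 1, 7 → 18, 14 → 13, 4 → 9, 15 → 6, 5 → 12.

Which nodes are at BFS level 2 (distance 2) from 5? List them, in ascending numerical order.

1, 2, 6, 8, 9, 10, 14, 16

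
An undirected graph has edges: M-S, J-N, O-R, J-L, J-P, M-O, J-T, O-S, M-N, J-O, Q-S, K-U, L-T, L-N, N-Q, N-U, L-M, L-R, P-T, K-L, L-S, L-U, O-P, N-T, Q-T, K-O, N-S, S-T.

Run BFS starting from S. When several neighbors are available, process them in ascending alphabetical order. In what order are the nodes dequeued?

S → L → M → N → O → Q → T → J → K → R → U → P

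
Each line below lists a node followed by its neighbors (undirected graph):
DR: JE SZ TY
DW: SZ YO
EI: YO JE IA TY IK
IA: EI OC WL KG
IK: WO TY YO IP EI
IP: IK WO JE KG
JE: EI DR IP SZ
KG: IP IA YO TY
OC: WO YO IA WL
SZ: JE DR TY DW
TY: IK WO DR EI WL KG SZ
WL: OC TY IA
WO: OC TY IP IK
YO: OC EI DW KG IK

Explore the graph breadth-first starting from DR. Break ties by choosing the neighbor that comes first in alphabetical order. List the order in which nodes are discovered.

DR → JE → SZ → TY → EI → IP → DW → IK → KG → WL → WO → IA → YO → OC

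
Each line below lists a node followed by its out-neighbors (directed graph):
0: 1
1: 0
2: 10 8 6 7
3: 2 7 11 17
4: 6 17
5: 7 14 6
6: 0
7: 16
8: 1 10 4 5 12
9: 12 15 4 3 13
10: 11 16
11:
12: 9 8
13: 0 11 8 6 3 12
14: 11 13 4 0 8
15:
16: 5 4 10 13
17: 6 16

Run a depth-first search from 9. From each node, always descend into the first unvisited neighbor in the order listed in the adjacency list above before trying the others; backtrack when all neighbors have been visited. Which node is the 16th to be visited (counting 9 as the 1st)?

17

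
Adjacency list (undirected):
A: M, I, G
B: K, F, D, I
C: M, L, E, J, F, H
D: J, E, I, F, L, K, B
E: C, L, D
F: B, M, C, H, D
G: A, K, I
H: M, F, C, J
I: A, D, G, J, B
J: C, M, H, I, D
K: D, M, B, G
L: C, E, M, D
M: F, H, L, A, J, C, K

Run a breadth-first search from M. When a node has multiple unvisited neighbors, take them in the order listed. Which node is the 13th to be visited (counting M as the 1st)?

Visit M; enqueue F, H, L, A, J, C, K → queue [F, H, L, A, J, C, K]
Visit F; enqueue B, D → queue [H, L, A, J, C, K, B, D]
Visit H → queue [L, A, J, C, K, B, D]
Visit L; enqueue E → queue [A, J, C, K, B, D, E]
Visit A; enqueue I, G → queue [J, C, K, B, D, E, I, G]
Visit J → queue [C, K, B, D, E, I, G]
Visit C → queue [K, B, D, E, I, G]
Visit K → queue [B, D, E, I, G]
Visit B → queue [D, E, I, G]
Visit D → queue [E, I, G]
Visit E → queue [I, G]
Visit I → queue [G]
Visit G → queue []

Visit order: M, F, H, L, A, J, C, K, B, D, E, I, G

G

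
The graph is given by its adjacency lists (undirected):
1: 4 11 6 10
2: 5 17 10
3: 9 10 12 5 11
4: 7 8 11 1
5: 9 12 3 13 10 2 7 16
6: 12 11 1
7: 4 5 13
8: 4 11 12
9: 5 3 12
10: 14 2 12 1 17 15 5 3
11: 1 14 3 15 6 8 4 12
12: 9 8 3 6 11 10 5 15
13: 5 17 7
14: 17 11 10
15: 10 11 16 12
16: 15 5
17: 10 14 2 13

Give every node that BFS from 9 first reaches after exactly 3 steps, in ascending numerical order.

1, 4, 14, 17

Level 0: 9
Level 1: 3, 5, 12
Level 2: 2, 6, 7, 8, 10, 11, 13, 15, 16
Level 3: 1, 4, 14, 17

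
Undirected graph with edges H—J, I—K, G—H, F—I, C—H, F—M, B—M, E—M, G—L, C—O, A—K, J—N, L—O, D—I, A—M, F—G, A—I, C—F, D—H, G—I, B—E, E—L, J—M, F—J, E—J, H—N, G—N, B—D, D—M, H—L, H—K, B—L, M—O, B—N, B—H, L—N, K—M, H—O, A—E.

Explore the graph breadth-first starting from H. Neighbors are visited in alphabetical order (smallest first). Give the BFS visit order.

H, B, C, D, G, J, K, L, N, O, E, M, F, I, A

Visit H; enqueue B, C, D, G, J, K, L, N, O → queue [B, C, D, G, J, K, L, N, O]
Visit B; enqueue E, M → queue [C, D, G, J, K, L, N, O, E, M]
Visit C; enqueue F → queue [D, G, J, K, L, N, O, E, M, F]
Visit D; enqueue I → queue [G, J, K, L, N, O, E, M, F, I]
Visit G → queue [J, K, L, N, O, E, M, F, I]
Visit J → queue [K, L, N, O, E, M, F, I]
Visit K; enqueue A → queue [L, N, O, E, M, F, I, A]
Visit L → queue [N, O, E, M, F, I, A]
Visit N → queue [O, E, M, F, I, A]
Visit O → queue [E, M, F, I, A]
Visit E → queue [M, F, I, A]
Visit M → queue [F, I, A]
Visit F → queue [I, A]
Visit I → queue [A]
Visit A → queue []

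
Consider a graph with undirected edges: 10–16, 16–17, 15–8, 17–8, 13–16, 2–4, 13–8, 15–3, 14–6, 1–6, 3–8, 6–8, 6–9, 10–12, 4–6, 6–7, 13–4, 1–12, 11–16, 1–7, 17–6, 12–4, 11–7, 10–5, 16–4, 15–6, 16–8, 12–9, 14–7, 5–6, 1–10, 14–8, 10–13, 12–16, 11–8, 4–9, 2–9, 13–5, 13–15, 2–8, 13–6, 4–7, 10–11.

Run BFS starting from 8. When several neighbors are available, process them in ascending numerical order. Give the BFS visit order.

8, 2, 3, 6, 11, 13, 14, 15, 16, 17, 4, 9, 1, 5, 7, 10, 12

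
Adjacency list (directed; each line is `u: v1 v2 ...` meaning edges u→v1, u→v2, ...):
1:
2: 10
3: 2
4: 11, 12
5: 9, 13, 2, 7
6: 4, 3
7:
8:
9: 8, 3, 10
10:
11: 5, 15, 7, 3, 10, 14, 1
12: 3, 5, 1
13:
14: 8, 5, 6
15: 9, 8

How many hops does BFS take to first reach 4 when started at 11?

Level 0: 11
Level 1: 1, 3, 5, 7, 10, 14, 15
Level 2: 2, 6, 8, 9, 13
Level 3: 4
Level 4: 12
4 first appears at level 3.

3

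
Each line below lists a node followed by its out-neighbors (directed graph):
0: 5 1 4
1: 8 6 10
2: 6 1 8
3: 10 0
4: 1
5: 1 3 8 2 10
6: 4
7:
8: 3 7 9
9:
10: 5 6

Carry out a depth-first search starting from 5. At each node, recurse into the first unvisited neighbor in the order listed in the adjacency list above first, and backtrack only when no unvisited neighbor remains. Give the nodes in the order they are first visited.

Visit 5
5 → 1
1 → 8
8 → 3
3 → 10
10 → 6
6 → 4
3 → 0
8 → 7
8 → 9
5 → 2

5 → 1 → 8 → 3 → 10 → 6 → 4 → 0 → 7 → 9 → 2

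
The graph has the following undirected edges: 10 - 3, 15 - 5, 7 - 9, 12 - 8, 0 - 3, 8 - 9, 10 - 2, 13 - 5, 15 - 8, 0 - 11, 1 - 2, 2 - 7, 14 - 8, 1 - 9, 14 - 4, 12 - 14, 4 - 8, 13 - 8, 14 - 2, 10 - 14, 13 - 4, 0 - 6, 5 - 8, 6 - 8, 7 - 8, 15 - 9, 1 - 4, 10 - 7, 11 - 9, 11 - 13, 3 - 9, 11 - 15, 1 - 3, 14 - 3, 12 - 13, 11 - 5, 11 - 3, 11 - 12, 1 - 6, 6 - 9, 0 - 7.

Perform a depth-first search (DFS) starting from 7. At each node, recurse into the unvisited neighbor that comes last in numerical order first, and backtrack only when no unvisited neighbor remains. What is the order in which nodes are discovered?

Visit 7
7 → 10
10 → 14
14 → 12
12 → 13
13 → 11
11 → 15
15 → 9
9 → 8
8 → 6
6 → 1
1 → 4
1 → 3
3 → 0
1 → 2
8 → 5

7, 10, 14, 12, 13, 11, 15, 9, 8, 6, 1, 4, 3, 0, 2, 5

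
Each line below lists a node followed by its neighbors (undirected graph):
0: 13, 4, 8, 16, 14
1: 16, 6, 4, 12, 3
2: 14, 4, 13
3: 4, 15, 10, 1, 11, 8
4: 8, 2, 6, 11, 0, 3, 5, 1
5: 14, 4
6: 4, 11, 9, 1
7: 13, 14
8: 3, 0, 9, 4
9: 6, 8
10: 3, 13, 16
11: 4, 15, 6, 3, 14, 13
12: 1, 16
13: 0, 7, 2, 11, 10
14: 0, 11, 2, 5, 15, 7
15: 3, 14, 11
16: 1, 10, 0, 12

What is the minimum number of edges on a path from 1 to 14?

Level 0: 1
Level 1: 3, 4, 6, 12, 16
Level 2: 0, 2, 5, 8, 9, 10, 11, 15
Level 3: 13, 14
Level 4: 7
14 first appears at level 3.

3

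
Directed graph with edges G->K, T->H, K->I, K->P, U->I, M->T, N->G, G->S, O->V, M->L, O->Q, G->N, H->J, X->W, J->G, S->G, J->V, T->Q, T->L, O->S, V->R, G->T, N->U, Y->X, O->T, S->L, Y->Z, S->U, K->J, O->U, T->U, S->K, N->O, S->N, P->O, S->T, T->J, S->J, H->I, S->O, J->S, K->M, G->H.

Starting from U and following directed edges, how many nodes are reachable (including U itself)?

2

BFS from U visits: U, I
Reachable nodes: 2 of 20 total.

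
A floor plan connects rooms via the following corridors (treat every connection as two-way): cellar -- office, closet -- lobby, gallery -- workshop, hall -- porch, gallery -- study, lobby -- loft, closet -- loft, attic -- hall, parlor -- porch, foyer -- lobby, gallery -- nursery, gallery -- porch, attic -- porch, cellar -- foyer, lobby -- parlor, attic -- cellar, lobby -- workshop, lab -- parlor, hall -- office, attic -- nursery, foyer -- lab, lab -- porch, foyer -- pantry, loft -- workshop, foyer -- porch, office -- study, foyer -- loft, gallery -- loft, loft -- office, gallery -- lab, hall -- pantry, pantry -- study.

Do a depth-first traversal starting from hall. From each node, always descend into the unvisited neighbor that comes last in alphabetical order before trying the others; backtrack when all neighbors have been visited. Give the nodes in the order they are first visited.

Visit hall
hall → porch
porch → parlor
parlor → lobby
lobby → workshop
workshop → loft
loft → office
office → study
study → pantry
pantry → foyer
foyer → lab
lab → gallery
gallery → nursery
nursery → attic
attic → cellar
loft → closet

hall, porch, parlor, lobby, workshop, loft, office, study, pantry, foyer, lab, gallery, nursery, attic, cellar, closet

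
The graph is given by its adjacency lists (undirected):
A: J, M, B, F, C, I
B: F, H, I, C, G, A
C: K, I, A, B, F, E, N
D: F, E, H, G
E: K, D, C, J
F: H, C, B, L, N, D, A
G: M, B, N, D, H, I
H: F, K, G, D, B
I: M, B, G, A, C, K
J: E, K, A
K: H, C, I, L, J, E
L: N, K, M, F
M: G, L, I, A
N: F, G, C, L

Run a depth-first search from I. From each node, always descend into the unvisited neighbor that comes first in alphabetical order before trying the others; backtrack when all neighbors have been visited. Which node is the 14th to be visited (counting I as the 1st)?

N

Visit I
I → A
A → B
B → C
C → E
E → D
D → F
F → H
H → G
G → M
M → L
L → K
K → J
L → N

Visit order: I, A, B, C, E, D, F, H, G, M, L, K, J, N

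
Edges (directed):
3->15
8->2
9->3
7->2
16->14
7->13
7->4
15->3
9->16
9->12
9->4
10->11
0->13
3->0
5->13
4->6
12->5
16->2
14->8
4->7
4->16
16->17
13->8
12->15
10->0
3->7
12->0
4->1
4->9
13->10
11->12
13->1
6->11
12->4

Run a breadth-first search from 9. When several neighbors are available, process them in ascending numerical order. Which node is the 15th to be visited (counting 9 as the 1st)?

13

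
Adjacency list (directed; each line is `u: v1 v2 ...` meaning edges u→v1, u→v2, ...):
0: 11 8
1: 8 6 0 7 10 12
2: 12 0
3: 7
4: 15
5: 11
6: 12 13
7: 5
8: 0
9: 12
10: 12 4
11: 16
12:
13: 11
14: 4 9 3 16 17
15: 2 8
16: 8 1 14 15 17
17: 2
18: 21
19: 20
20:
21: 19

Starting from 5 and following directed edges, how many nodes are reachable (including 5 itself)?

18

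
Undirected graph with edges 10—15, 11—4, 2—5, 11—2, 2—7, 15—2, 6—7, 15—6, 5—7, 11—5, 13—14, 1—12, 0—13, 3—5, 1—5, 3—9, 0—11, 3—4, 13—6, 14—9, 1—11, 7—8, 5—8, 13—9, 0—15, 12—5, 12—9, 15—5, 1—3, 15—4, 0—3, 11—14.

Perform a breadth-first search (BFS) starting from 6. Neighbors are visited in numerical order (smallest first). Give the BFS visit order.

6, 7, 13, 15, 2, 5, 8, 0, 9, 14, 4, 10, 11, 1, 3, 12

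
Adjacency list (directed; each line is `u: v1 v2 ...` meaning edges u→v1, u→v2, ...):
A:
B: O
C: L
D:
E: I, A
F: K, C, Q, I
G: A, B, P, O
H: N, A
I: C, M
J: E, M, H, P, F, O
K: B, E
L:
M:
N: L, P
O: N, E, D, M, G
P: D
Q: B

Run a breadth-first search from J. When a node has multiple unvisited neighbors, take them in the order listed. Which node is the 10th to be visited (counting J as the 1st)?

Visit J; enqueue E, M, H, P, F, O → queue [E, M, H, P, F, O]
Visit E; enqueue I, A → queue [M, H, P, F, O, I, A]
Visit M → queue [H, P, F, O, I, A]
Visit H; enqueue N → queue [P, F, O, I, A, N]
Visit P; enqueue D → queue [F, O, I, A, N, D]
Visit F; enqueue K, C, Q → queue [O, I, A, N, D, K, C, Q]
Visit O; enqueue G → queue [I, A, N, D, K, C, Q, G]
Visit I → queue [A, N, D, K, C, Q, G]
Visit A → queue [N, D, K, C, Q, G]
Visit N; enqueue L → queue [D, K, C, Q, G, L]
Visit D → queue [K, C, Q, G, L]
Visit K; enqueue B → queue [C, Q, G, L, B]
Visit C → queue [Q, G, L, B]
Visit Q → queue [G, L, B]
Visit G → queue [L, B]
Visit L → queue [B]
Visit B → queue []

Visit order: J, E, M, H, P, F, O, I, A, N, D, K, C, Q, G, L, B

N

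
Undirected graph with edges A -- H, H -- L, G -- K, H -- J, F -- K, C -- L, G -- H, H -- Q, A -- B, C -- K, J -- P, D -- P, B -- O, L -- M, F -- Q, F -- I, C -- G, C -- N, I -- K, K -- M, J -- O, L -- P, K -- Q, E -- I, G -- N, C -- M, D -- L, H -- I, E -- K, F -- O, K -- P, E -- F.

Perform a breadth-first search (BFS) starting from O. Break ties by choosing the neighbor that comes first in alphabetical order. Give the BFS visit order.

Visit O; enqueue B, F, J → queue [B, F, J]
Visit B; enqueue A → queue [F, J, A]
Visit F; enqueue E, I, K, Q → queue [J, A, E, I, K, Q]
Visit J; enqueue H, P → queue [A, E, I, K, Q, H, P]
Visit A → queue [E, I, K, Q, H, P]
Visit E → queue [I, K, Q, H, P]
Visit I → queue [K, Q, H, P]
Visit K; enqueue C, G, M → queue [Q, H, P, C, G, M]
Visit Q → queue [H, P, C, G, M]
Visit H; enqueue L → queue [P, C, G, M, L]
Visit P; enqueue D → queue [C, G, M, L, D]
Visit C; enqueue N → queue [G, M, L, D, N]
Visit G → queue [M, L, D, N]
Visit M → queue [L, D, N]
Visit L → queue [D, N]
Visit D → queue [N]
Visit N → queue []

O -> B -> F -> J -> A -> E -> I -> K -> Q -> H -> P -> C -> G -> M -> L -> D -> N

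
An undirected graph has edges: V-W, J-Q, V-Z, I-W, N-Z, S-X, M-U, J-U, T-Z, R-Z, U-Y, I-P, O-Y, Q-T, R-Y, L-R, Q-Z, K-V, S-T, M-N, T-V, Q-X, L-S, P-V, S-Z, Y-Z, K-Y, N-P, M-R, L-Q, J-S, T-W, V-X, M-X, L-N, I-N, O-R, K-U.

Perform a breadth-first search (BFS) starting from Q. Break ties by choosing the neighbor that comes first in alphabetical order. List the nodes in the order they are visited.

Visit Q; enqueue J, L, T, X, Z → queue [J, L, T, X, Z]
Visit J; enqueue S, U → queue [L, T, X, Z, S, U]
Visit L; enqueue N, R → queue [T, X, Z, S, U, N, R]
Visit T; enqueue V, W → queue [X, Z, S, U, N, R, V, W]
Visit X; enqueue M → queue [Z, S, U, N, R, V, W, M]
Visit Z; enqueue Y → queue [S, U, N, R, V, W, M, Y]
Visit S → queue [U, N, R, V, W, M, Y]
Visit U; enqueue K → queue [N, R, V, W, M, Y, K]
Visit N; enqueue I, P → queue [R, V, W, M, Y, K, I, P]
Visit R; enqueue O → queue [V, W, M, Y, K, I, P, O]
Visit V → queue [W, M, Y, K, I, P, O]
Visit W → queue [M, Y, K, I, P, O]
Visit M → queue [Y, K, I, P, O]
Visit Y → queue [K, I, P, O]
Visit K → queue [I, P, O]
Visit I → queue [P, O]
Visit P → queue [O]
Visit O → queue []

Q -> J -> L -> T -> X -> Z -> S -> U -> N -> R -> V -> W -> M -> Y -> K -> I -> P -> O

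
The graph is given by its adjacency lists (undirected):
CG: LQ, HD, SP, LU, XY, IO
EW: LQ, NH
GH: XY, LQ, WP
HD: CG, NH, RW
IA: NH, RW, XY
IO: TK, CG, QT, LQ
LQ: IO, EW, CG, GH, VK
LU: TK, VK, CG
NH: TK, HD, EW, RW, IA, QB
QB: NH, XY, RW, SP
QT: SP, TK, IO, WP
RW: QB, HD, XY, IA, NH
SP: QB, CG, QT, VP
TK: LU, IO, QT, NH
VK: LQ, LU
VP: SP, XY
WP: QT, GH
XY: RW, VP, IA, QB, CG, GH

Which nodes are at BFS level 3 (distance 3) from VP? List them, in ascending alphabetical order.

Level 0: VP
Level 1: SP, XY
Level 2: CG, GH, IA, QB, QT, RW
Level 3: HD, IO, LQ, LU, NH, TK, WP
Level 4: EW, VK

HD, IO, LQ, LU, NH, TK, WP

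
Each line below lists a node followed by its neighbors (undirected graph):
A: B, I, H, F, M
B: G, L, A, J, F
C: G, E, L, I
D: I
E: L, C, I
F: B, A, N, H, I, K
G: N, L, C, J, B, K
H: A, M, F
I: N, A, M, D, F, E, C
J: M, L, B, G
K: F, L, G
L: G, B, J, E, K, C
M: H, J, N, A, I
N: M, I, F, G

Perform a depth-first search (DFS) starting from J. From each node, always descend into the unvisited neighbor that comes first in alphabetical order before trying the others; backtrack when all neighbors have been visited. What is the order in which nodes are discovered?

Visit J
J → B
B → A
A → F
F → H
H → M
M → I
I → C
C → E
E → L
L → G
G → K
G → N
I → D

J -> B -> A -> F -> H -> M -> I -> C -> E -> L -> G -> K -> N -> D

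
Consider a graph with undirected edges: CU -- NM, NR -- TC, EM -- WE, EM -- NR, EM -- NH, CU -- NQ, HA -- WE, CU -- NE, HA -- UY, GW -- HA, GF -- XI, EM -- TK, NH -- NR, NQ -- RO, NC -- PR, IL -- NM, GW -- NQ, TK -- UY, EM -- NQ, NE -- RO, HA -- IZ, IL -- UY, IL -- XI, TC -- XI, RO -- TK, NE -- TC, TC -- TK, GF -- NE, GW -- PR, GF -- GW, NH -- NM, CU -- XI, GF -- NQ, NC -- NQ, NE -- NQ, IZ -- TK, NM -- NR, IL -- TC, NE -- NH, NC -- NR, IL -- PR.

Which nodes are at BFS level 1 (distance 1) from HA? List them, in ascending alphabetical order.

Level 0: HA
Level 1: GW, IZ, UY, WE
Level 2: EM, GF, IL, NQ, PR, TK
Level 3: CU, NC, NE, NH, NM, NR, RO, TC, XI

GW, IZ, UY, WE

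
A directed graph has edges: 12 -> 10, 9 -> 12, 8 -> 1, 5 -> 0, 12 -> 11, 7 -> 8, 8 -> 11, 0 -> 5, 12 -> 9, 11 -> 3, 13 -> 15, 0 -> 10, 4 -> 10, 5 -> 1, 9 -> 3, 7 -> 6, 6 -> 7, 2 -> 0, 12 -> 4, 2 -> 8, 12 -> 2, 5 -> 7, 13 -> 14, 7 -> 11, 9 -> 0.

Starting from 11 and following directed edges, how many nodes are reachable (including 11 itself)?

BFS from 11 visits: 11, 3
Reachable nodes: 2 of 16 total.

2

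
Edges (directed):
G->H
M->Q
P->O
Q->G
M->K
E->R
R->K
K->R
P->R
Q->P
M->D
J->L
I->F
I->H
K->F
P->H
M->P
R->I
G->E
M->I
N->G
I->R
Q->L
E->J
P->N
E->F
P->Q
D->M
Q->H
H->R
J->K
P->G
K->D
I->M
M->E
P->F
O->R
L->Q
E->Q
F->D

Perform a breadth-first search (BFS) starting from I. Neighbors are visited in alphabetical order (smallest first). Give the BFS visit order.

I, F, H, M, R, D, E, K, P, Q, J, G, N, O, L

Visit I; enqueue F, H, M, R → queue [F, H, M, R]
Visit F; enqueue D → queue [H, M, R, D]
Visit H → queue [M, R, D]
Visit M; enqueue E, K, P, Q → queue [R, D, E, K, P, Q]
Visit R → queue [D, E, K, P, Q]
Visit D → queue [E, K, P, Q]
Visit E; enqueue J → queue [K, P, Q, J]
Visit K → queue [P, Q, J]
Visit P; enqueue G, N, O → queue [Q, J, G, N, O]
Visit Q; enqueue L → queue [J, G, N, O, L]
Visit J → queue [G, N, O, L]
Visit G → queue [N, O, L]
Visit N → queue [O, L]
Visit O → queue [L]
Visit L → queue []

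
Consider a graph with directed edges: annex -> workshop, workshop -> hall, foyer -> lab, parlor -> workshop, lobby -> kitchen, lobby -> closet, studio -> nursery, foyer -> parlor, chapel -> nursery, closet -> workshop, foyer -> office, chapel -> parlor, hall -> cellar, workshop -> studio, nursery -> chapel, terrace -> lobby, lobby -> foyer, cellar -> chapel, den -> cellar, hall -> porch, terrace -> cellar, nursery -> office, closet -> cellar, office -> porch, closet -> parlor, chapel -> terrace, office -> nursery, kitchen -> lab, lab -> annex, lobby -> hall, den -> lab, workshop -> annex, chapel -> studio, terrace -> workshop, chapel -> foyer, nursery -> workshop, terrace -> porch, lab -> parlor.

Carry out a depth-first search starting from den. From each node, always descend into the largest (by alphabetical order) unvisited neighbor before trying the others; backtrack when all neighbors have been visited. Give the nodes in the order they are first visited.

den, lab, parlor, workshop, studio, nursery, office, porch, chapel, terrace, lobby, kitchen, hall, cellar, foyer, closet, annex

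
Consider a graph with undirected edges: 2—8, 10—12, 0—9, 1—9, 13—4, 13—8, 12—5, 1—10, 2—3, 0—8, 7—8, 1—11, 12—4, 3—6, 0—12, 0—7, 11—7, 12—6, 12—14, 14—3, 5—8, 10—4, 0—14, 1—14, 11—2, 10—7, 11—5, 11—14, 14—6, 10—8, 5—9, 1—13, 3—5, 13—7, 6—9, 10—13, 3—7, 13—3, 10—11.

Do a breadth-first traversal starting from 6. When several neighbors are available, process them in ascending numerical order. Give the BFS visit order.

6 → 3 → 9 → 12 → 14 → 2 → 5 → 7 → 13 → 0 → 1 → 4 → 10 → 11 → 8

Visit 6; enqueue 3, 9, 12, 14 → queue [3, 9, 12, 14]
Visit 3; enqueue 2, 5, 7, 13 → queue [9, 12, 14, 2, 5, 7, 13]
Visit 9; enqueue 0, 1 → queue [12, 14, 2, 5, 7, 13, 0, 1]
Visit 12; enqueue 4, 10 → queue [14, 2, 5, 7, 13, 0, 1, 4, 10]
Visit 14; enqueue 11 → queue [2, 5, 7, 13, 0, 1, 4, 10, 11]
Visit 2; enqueue 8 → queue [5, 7, 13, 0, 1, 4, 10, 11, 8]
Visit 5 → queue [7, 13, 0, 1, 4, 10, 11, 8]
Visit 7 → queue [13, 0, 1, 4, 10, 11, 8]
Visit 13 → queue [0, 1, 4, 10, 11, 8]
Visit 0 → queue [1, 4, 10, 11, 8]
Visit 1 → queue [4, 10, 11, 8]
Visit 4 → queue [10, 11, 8]
Visit 10 → queue [11, 8]
Visit 11 → queue [8]
Visit 8 → queue []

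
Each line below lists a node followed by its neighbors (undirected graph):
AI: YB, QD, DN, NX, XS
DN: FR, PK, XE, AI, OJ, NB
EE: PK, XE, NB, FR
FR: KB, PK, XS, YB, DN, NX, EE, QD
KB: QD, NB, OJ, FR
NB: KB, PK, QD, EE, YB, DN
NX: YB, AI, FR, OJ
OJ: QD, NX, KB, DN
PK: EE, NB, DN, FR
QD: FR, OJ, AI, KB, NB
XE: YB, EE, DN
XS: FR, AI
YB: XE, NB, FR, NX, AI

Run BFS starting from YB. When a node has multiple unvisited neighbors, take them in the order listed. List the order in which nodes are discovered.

Visit YB; enqueue XE, NB, FR, NX, AI → queue [XE, NB, FR, NX, AI]
Visit XE; enqueue EE, DN → queue [NB, FR, NX, AI, EE, DN]
Visit NB; enqueue KB, PK, QD → queue [FR, NX, AI, EE, DN, KB, PK, QD]
Visit FR; enqueue XS → queue [NX, AI, EE, DN, KB, PK, QD, XS]
Visit NX; enqueue OJ → queue [AI, EE, DN, KB, PK, QD, XS, OJ]
Visit AI → queue [EE, DN, KB, PK, QD, XS, OJ]
Visit EE → queue [DN, KB, PK, QD, XS, OJ]
Visit DN → queue [KB, PK, QD, XS, OJ]
Visit KB → queue [PK, QD, XS, OJ]
Visit PK → queue [QD, XS, OJ]
Visit QD → queue [XS, OJ]
Visit XS → queue [OJ]
Visit OJ → queue []

YB, XE, NB, FR, NX, AI, EE, DN, KB, PK, QD, XS, OJ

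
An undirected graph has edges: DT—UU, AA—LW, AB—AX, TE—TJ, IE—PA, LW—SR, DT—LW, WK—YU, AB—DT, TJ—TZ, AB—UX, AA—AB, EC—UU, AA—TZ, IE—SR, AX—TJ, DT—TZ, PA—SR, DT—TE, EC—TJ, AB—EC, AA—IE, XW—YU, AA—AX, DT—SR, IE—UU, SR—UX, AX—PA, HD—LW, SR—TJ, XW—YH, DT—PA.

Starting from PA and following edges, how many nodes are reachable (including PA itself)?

15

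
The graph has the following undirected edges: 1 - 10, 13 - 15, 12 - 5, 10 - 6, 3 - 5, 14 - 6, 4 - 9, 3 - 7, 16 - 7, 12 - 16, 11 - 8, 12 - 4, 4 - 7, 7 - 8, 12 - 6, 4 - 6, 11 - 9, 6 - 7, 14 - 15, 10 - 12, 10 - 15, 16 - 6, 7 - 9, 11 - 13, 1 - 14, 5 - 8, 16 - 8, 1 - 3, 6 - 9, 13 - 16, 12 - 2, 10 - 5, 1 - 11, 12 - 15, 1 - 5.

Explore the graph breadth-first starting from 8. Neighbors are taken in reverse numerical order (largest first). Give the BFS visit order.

Visit 8; enqueue 16, 11, 7, 5 → queue [16, 11, 7, 5]
Visit 16; enqueue 13, 12, 6 → queue [11, 7, 5, 13, 12, 6]
Visit 11; enqueue 9, 1 → queue [7, 5, 13, 12, 6, 9, 1]
Visit 7; enqueue 4, 3 → queue [5, 13, 12, 6, 9, 1, 4, 3]
Visit 5; enqueue 10 → queue [13, 12, 6, 9, 1, 4, 3, 10]
Visit 13; enqueue 15 → queue [12, 6, 9, 1, 4, 3, 10, 15]
Visit 12; enqueue 2 → queue [6, 9, 1, 4, 3, 10, 15, 2]
Visit 6; enqueue 14 → queue [9, 1, 4, 3, 10, 15, 2, 14]
Visit 9 → queue [1, 4, 3, 10, 15, 2, 14]
Visit 1 → queue [4, 3, 10, 15, 2, 14]
Visit 4 → queue [3, 10, 15, 2, 14]
Visit 3 → queue [10, 15, 2, 14]
Visit 10 → queue [15, 2, 14]
Visit 15 → queue [2, 14]
Visit 2 → queue [14]
Visit 14 → queue []

8, 16, 11, 7, 5, 13, 12, 6, 9, 1, 4, 3, 10, 15, 2, 14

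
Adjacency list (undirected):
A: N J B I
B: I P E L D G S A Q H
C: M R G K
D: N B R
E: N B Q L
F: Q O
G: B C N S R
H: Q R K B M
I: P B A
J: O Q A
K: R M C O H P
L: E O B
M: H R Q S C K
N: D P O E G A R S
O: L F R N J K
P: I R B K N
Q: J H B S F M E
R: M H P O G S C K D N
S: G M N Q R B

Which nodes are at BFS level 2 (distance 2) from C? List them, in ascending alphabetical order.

Level 0: C
Level 1: G, K, M, R
Level 2: B, D, H, N, O, P, Q, S
Level 3: A, E, F, I, J, L

B, D, H, N, O, P, Q, S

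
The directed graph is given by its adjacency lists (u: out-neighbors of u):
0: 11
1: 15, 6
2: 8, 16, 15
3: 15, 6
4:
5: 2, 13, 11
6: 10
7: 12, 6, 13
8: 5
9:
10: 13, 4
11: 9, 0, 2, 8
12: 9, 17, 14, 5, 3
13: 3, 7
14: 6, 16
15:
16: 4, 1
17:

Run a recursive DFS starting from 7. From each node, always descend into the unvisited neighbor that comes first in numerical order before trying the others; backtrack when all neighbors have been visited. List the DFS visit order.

Visit 7
7 → 6
6 → 10
10 → 4
10 → 13
13 → 3
3 → 15
7 → 12
12 → 5
5 → 2
2 → 8
2 → 16
16 → 1
5 → 11
11 → 0
11 → 9
12 → 14
12 → 17

7 6 10 4 13 3 15 12 5 2 8 16 1 11 0 9 14 17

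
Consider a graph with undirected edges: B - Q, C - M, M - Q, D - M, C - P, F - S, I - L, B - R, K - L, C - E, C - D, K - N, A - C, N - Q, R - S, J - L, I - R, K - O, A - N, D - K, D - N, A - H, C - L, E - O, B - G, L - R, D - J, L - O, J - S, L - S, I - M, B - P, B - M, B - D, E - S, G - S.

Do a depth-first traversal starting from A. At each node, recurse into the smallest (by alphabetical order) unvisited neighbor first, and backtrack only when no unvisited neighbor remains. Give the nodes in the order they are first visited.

Visit A
A → C
C → D
D → B
B → G
G → S
S → E
E → O
O → K
K → L
L → I
I → M
M → Q
Q → N
I → R
L → J
S → F
B → P
A → H

A -> C -> D -> B -> G -> S -> E -> O -> K -> L -> I -> M -> Q -> N -> R -> J -> F -> P -> H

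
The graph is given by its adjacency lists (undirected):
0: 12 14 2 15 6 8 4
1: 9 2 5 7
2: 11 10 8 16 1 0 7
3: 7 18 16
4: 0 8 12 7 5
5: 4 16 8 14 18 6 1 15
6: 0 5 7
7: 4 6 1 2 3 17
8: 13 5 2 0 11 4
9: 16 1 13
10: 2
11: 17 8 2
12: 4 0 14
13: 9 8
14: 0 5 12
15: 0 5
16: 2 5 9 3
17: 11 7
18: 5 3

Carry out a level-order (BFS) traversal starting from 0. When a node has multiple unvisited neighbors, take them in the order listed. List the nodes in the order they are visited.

0, 12, 14, 2, 15, 6, 8, 4, 5, 11, 10, 16, 1, 7, 13, 18, 17, 9, 3

Visit 0; enqueue 12, 14, 2, 15, 6, 8, 4 → queue [12, 14, 2, 15, 6, 8, 4]
Visit 12 → queue [14, 2, 15, 6, 8, 4]
Visit 14; enqueue 5 → queue [2, 15, 6, 8, 4, 5]
Visit 2; enqueue 11, 10, 16, 1, 7 → queue [15, 6, 8, 4, 5, 11, 10, 16, 1, 7]
Visit 15 → queue [6, 8, 4, 5, 11, 10, 16, 1, 7]
Visit 6 → queue [8, 4, 5, 11, 10, 16, 1, 7]
Visit 8; enqueue 13 → queue [4, 5, 11, 10, 16, 1, 7, 13]
Visit 4 → queue [5, 11, 10, 16, 1, 7, 13]
Visit 5; enqueue 18 → queue [11, 10, 16, 1, 7, 13, 18]
Visit 11; enqueue 17 → queue [10, 16, 1, 7, 13, 18, 17]
Visit 10 → queue [16, 1, 7, 13, 18, 17]
Visit 16; enqueue 9, 3 → queue [1, 7, 13, 18, 17, 9, 3]
Visit 1 → queue [7, 13, 18, 17, 9, 3]
Visit 7 → queue [13, 18, 17, 9, 3]
Visit 13 → queue [18, 17, 9, 3]
Visit 18 → queue [17, 9, 3]
Visit 17 → queue [9, 3]
Visit 9 → queue [3]
Visit 3 → queue []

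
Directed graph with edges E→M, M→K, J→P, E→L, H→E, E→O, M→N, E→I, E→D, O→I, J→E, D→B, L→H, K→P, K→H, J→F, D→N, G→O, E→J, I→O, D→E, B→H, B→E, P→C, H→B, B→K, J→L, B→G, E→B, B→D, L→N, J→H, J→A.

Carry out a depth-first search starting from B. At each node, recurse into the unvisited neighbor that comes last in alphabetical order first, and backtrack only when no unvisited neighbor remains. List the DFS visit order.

Visit B
B → K
K → P
P → C
K → H
H → E
E → O
O → I
E → M
M → N
E → L
E → J
J → F
J → A
E → D
B → G

B K P C H E O I M N L J F A D G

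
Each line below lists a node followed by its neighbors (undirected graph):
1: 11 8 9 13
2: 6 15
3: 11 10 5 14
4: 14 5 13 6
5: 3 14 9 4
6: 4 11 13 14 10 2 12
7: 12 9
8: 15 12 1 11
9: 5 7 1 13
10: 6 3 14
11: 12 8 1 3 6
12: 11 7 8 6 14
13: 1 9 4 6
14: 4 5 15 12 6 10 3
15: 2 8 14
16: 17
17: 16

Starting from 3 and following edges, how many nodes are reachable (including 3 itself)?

BFS from 3 visits: 3, 11, 10, 5, 14, 12, 8, 1, 6, 9, 4, 15, 7, 13, 2
Reachable nodes: 15 of 17 total.

15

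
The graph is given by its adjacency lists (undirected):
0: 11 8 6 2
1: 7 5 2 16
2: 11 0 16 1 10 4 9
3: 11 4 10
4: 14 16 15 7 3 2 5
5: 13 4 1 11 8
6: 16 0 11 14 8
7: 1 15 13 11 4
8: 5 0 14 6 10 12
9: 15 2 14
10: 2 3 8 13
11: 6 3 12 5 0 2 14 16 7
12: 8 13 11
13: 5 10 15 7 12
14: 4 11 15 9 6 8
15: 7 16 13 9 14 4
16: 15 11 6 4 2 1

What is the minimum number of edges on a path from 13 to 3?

2

Level 0: 13
Level 1: 5, 7, 10, 12, 15
Level 2: 1, 2, 3, 4, 8, 9, 11, 14, 16
Level 3: 0, 6
3 first appears at level 2.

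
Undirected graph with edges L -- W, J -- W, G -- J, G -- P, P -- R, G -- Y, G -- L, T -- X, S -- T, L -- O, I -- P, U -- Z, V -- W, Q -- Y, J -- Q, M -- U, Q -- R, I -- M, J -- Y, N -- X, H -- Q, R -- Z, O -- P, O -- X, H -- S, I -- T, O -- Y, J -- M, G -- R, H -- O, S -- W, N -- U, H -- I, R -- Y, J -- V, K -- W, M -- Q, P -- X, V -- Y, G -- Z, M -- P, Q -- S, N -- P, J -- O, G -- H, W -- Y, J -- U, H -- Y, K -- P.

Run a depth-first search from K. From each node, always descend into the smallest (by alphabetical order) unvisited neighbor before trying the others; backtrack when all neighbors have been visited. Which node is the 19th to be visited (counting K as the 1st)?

Visit K
K → P
P → G
G → H
H → I
I → M
M → J
J → O
O → L
L → W
W → S
S → Q
Q → R
R → Y
Y → V
R → Z
Z → U
U → N
N → X
X → T

Visit order: K, P, G, H, I, M, J, O, L, W, S, Q, R, Y, V, Z, U, N, X, T

X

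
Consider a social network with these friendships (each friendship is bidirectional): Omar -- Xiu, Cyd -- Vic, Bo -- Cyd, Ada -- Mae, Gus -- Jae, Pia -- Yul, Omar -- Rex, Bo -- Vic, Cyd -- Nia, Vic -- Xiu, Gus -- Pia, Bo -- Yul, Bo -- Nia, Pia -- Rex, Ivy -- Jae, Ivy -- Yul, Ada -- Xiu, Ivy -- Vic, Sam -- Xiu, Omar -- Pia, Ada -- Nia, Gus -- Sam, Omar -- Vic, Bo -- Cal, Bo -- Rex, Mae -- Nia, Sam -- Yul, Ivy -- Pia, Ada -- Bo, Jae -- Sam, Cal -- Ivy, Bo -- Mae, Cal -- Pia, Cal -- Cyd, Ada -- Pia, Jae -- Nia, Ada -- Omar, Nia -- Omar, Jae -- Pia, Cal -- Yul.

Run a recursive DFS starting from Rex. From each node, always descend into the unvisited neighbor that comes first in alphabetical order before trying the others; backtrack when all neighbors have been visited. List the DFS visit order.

Rex -> Bo -> Ada -> Mae -> Nia -> Cyd -> Cal -> Ivy -> Jae -> Gus -> Pia -> Omar -> Vic -> Xiu -> Sam -> Yul

Visit Rex
Rex → Bo
Bo → Ada
Ada → Mae
Mae → Nia
Nia → Cyd
Cyd → Cal
Cal → Ivy
Ivy → Jae
Jae → Gus
Gus → Pia
Pia → Omar
Omar → Vic
Vic → Xiu
Xiu → Sam
Sam → Yul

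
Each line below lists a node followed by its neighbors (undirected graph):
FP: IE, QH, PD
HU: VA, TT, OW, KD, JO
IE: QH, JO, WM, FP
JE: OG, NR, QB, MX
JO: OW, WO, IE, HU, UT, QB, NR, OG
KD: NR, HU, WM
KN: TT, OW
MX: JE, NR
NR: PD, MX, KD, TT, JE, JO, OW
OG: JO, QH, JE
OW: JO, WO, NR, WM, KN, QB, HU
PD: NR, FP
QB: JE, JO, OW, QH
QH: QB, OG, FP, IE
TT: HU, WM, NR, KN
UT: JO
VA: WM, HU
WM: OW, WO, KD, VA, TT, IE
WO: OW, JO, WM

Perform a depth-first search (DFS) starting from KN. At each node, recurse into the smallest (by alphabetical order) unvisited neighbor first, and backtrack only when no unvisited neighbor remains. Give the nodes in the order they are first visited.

KN OW HU JO IE FP PD NR JE MX OG QH QB KD WM TT VA WO UT

Visit KN
KN → OW
OW → HU
HU → JO
JO → IE
IE → FP
FP → PD
PD → NR
NR → JE
JE → MX
JE → OG
OG → QH
QH → QB
NR → KD
KD → WM
WM → TT
WM → VA
WM → WO
JO → UT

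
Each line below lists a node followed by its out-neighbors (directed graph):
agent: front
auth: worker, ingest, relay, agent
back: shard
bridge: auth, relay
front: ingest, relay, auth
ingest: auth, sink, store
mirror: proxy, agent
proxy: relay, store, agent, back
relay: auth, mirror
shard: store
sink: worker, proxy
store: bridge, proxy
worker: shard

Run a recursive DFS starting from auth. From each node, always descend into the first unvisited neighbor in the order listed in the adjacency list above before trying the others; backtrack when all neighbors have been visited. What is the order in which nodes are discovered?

auth → worker → shard → store → bridge → relay → mirror → proxy → agent → front → ingest → sink → back

Visit auth
auth → worker
worker → shard
shard → store
store → bridge
bridge → relay
relay → mirror
mirror → proxy
proxy → agent
agent → front
front → ingest
ingest → sink
proxy → back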